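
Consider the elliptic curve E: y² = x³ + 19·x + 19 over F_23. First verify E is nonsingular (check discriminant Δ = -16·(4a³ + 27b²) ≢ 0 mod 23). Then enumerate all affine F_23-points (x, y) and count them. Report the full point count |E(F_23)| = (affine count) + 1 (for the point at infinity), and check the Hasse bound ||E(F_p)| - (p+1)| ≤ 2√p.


Affine points = {(1, 4), (1, 19), (5, 3), (5, 20), (6, 2), (6, 21), (7, 9), (7, 14), (8, 4), (8, 19), (10, 6), (10, 17), (11, 8), (11, 15), (13, 5), (13, 18), (14, 4), (14, 19), (16, 7), (16, 16), (18, 11), (18, 12), (20, 2), (20, 21)}; affine count = 24; |E(F_23)| = 25.

Discriminant check: Δ ∝ 4a³ + 27b² = 4·19³ + 27·19² = 4·6859 + 27·361 ≡ 15 (mod 23). Nonzero ⇒ E is nonsingular.
For each x ∈ F_23, compute rhs = x³ + 19·x + 19 mod 23, then count y ∈ F_23 with y² ≡ rhs.
  x = 0: rhs = 19, matching y values: none (0 points).
  x = 1: rhs = 16, matching y values: 4, 19 (2 points).
  x = 2: rhs = 19, matching y values: none (0 points).
  x = 3: rhs = 11, matching y values: none (0 points).
  x = 4: rhs = 21, matching y values: none (0 points).
  x = 5: rhs = 9, matching y values: 3, 20 (2 points).
  x = 6: rhs = 4, matching y values: 2, 21 (2 points).
  x = 7: rhs = 12, matching y values: 9, 14 (2 points).
  x = 8: rhs = 16, matching y values: 4, 19 (2 points).
  x = 9: rhs = 22, matching y values: none (0 points).
  x = 10: rhs = 13, matching y values: 6, 17 (2 points).
  x = 11: rhs = 18, matching y values: 8, 15 (2 points).
  x = 12: rhs = 20, matching y values: none (0 points).
  x = 13: rhs = 2, matching y values: 5, 18 (2 points).
  x = 14: rhs = 16, matching y values: 4, 19 (2 points).
  x = 15: rhs = 22, matching y values: none (0 points).
  x = 16: rhs = 3, matching y values: 7, 16 (2 points).
  x = 17: rhs = 11, matching y values: none (0 points).
  x = 18: rhs = 6, matching y values: 11, 12 (2 points).
  x = 19: rhs = 17, matching y values: none (0 points).
  x = 20: rhs = 4, matching y values: 2, 21 (2 points).
  x = 21: rhs = 19, matching y values: none (0 points).
  x = 22: rhs = 22, matching y values: none (0 points).
Total affine count: 24.
Full point count |E(F_23)| = 24 + 1 = 25.
Hasse bound: |25 − (23+1)| = |1| = 1 ≤ 2√23 ≈ 9.5917 ✓.


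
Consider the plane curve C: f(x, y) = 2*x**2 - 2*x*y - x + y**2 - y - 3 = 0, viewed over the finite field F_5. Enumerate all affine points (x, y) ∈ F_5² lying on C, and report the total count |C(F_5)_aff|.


Affine F_5-points: {(3, 3), (3, 4), (4, 0), (4, 4)}; count = 4.

For each of the 25 pairs (x, y) ∈ F_5², evaluate f(x, y) mod 5. Record the zeros.
  x = 0: [0↦2, 1↦2, 2↦4, 3↦3, 4↦4]  zeros at y ∈ ∅
  x = 1: [0↦3, 1↦1, 2↦1, 3↦3, 4↦2]  zeros at y ∈ ∅
  x = 2: [0↦3, 1↦4, 2↦2, 3↦2, 4↦4]  zeros at y ∈ ∅
  x = 3: [0↦2, 1↦1, 2↦2, 3↦0, 4↦0]  zeros at y ∈ {3, 4}
  x = 4: [0↦0, 1↦2, 2↦1, 3↦2, 4↦0]  zeros at y ∈ {0, 4}
Collecting zeros: affine points = {(3, 3), (3, 4), (4, 0), (4, 4)}.
Total count |C(F_5)_aff| = 4.


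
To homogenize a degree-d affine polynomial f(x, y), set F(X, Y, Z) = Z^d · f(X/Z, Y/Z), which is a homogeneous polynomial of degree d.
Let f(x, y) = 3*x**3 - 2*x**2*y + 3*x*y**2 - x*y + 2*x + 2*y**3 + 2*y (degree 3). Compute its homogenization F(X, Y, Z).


F(X, Y, Z) = 3*X**3 - 2*X**2*Y + 3*X*Y**2 - X*Y*Z + 2*X*Z**2 + 2*Y**3 + 2*Y*Z**2

deg(f) = 3.
Substitute x = X/Z, y = Y/Z into f, then multiply by Z^3.
  monomial 3·x^3·y^0 ↦ 3·X^3·Y^0·Z^0.
  monomial -2·x^2·y^1 ↦ -2·X^2·Y^1·Z^0.
  monomial 3·x^1·y^2 ↦ 3·X^1·Y^2·Z^0.
  monomial -1·x^1·y^1 ↦ -1·X^1·Y^1·Z^1.
  monomial 2·x^1·y^0 ↦ 2·X^1·Y^0·Z^2.
  monomial 2·x^0·y^3 ↦ 2·X^0·Y^3·Z^0.
  monomial 2·x^0·y^1 ↦ 2·X^0·Y^1·Z^2.
Collecting: F(X, Y, Z) = 3*X**3 - 2*X**2*Y + 3*X*Y**2 - X*Y*Z + 2*X*Z**2 + 2*Y**3 + 2*Y*Z**2.


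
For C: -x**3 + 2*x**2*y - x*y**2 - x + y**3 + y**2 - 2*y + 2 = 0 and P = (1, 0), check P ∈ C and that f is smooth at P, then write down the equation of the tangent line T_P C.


Tangent line at P: 4 - 4*x = 0.

Step 1: f(1, 0) = 0, so P lies on C.
Step 2: partial derivatives
  f_x(x, y) = -3*x**2 + 4*x*y - y**2 - 1, f_y(x, y) = 2*x**2 - 2*x*y + 3*y**2 + 2*y - 2.
  f_x(P) = -4, f_y(P) = 0 (gradient nonzero, so P is smooth).
Step 3: tangent line at P: -4·(x − 1) + 0·(y − 0) = 0.
Expanding: 4 - 4*x = 0.


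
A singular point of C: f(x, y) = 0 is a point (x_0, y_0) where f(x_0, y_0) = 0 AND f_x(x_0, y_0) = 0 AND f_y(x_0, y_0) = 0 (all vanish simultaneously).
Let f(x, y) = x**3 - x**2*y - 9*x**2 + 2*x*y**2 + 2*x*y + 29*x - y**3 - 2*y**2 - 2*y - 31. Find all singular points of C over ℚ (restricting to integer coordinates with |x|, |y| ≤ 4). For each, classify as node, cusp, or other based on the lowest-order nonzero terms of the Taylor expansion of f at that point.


Singular points: {(3, 1)}; classification: node.

Compute partial derivatives:
  f_x = 3*x**2 - 2*x*y - 18*x + 2*y**2 + 2*y + 29.
  f_y = -x**2 + 4*x*y + 2*x - 3*y**2 - 4*y - 2.
Scan x_0 ∈ {−4, ..., 4}. For each x_0, f_y(x_0, y) is a polynomial in y; find its integer roots y ∈ {−4, ..., 4}, then test f_x and f at those candidates.
  x = -4: f_y(-4, y) = -3*y**2 - 20*y - 26; no integer root y with |y| ≤ 4.
  x = -3: f_y(-3, y) = -3*y**2 - 16*y - 17; no integer root y with |y| ≤ 4.
  x = -2: f_y(-2, y) = -3*y**2 - 12*y - 10; no integer root y with |y| ≤ 4.
  x = -1: f_y(-1, y) = -3*y**2 - 8*y - 5; vanishes at y ∈ {-1}. (-1, -1): f_x = 48 ≠ 0.
  x = 0: f_y(0, y) = -3*y**2 - 4*y - 2; no integer root y with |y| ≤ 4.
  x = 1: f_y(1, y) = -3*y**2 - 1; no integer root y with |y| ≤ 4.
  x = 2: f_y(2, y) = -3*y**2 + 4*y - 2; no integer root y with |y| ≤ 4.
  x = 3: f_y(3, y) = -3*y**2 + 8*y - 5; vanishes at y ∈ {1}. (3, 1): f_x = 0, f = 0 — SINGULAR.
  x = 4: f_y(4, y) = -3*y**2 + 12*y - 10; no integer root y with |y| ≤ 4.
Only singular point on the grid: (3, 1).
Classify: substitute x = 3 + u, y = 1 + v and expand: f = u**3 - u**2*v - u**2 + 2*u*v**2 - v**3 + v**2.
No constant or linear terms (consistent with a singular point). Quadratic part: -u**2 + v**2. Cubic part: u**3 - u**2*v + 2*u*v**2 - v**3.
The quadratic part v**2 - u**2 = (v − u)(v + u) splits into two distinct linear factors, so there are two distinct tangent lines y − 1 = ±(x − 3) — this is a node (ordinary double point).
Classification: node.


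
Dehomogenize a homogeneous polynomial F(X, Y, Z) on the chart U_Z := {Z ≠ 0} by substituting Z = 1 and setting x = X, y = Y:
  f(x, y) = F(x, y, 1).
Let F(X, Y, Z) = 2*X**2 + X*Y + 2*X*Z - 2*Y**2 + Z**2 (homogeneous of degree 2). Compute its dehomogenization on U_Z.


f(x, y) = 2*x**2 + x*y + 2*x - 2*y**2 + 1

On U_Z we set Z = 1. Each monomial c·X^i·Y^j·Z^k in F becomes c·x^i·y^j·1^k = c·x^i·y^j.
Substituting Z = 1: F(X, Y, 1) = 2*x**2 + x*y + 2*x - 2*y**2 + 1.
Note: deg(f) ≤ deg(F) = 2; strict inequality happens when F is divisible by Z (lost terms).


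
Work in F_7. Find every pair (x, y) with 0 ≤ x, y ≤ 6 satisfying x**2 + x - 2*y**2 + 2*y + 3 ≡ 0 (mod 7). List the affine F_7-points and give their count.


Affine F_7-points: {(0, 4), (1, 3), (1, 5), (5, 3), (5, 5), (6, 4)}; count = 6.

For each of the 49 pairs (x, y) ∈ F_7², evaluate f(x, y) mod 7. Record the zeros.
  x = 0: [0↦3, 1↦3, 2↦6, 3↦5, 4↦0, 5↦5, 6↦6]  zeros at y ∈ {4}
  x = 1: [0↦5, 1↦5, 2↦1, 3↦0, 4↦2, 5↦0, 6↦1]  zeros at y ∈ {3, 5}
  x = 2: [0↦2, 1↦2, 2↦5, 3↦4, 4↦6, 5↦4, 6↦5]  zeros at y ∈ ∅
  x = 3: [0↦1, 1↦1, 2↦4, 3↦3, 4↦5, 5↦3, 6↦4]  zeros at y ∈ ∅
  x = 4: [0↦2, 1↦2, 2↦5, 3↦4, 4↦6, 5↦4, 6↦5]  zeros at y ∈ ∅
  x = 5: [0↦5, 1↦5, 2↦1, 3↦0, 4↦2, 5↦0, 6↦1]  zeros at y ∈ {3, 5}
  x = 6: [0↦3, 1↦3, 2↦6, 3↦5, 4↦0, 5↦5, 6↦6]  zeros at y ∈ {4}
Collecting zeros: affine points = {(0, 4), (1, 3), (1, 5), (5, 3), (5, 5), (6, 4)}.
Total count |C(F_7)_aff| = 6.


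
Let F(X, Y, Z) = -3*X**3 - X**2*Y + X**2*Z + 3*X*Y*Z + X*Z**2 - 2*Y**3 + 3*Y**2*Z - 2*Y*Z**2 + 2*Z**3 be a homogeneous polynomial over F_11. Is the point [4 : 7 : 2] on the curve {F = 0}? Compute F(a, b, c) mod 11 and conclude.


F(4,7,2) ≡ 8 (mod 11); P is NOT on the curve.

Evaluate F(4, 7, 2) term-by-term (mod 11).
  -3*X**3 ↦ -3·64·1·1 = -192
  -X**2*Y ↦ -1·16·7·1 = -112
  X**2*Z ↦ 1·16·1·2 = 32
  3*X*Y*Z ↦ 3·4·7·2 = 168
  X*Z**2 ↦ 1·4·1·4 = 16
  -2*Y**3 ↦ -2·1·343·1 = -686
  3*Y**2*Z ↦ 3·1·49·2 = 294
  -2*Y*Z**2 ↦ -2·1·7·4 = -56
  2*Z**3 ↦ 2·1·1·8 = 16
Sum: F(4, 7, 2) = (-192) + (-112) + (32) + (168) + (16) + (-686) + (294) + (-56) + (16) = -520.
Reducing mod 11: -520 ≡ 8 (mod 11).
Since F(a, b, c) ≡ 8 ≠ 0 (mod 11), P does NOT lie on the curve.


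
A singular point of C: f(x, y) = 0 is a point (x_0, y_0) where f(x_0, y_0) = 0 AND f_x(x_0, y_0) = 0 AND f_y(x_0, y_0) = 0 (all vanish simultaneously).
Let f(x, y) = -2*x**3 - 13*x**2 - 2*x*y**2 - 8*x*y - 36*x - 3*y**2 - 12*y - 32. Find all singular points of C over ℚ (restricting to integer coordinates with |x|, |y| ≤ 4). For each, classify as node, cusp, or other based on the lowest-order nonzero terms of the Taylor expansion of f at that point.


Singular points: {(-2, -2)}; classification: node.

Compute partial derivatives:
  f_x = -6*x**2 - 26*x - 2*y**2 - 8*y - 36.
  f_y = -4*x*y - 8*x - 6*y - 12.
Scan x_0 ∈ {−4, ..., 4}. For each x_0, f_y(x_0, y) is a polynomial in y; find its integer roots y ∈ {−4, ..., 4}, then test f_x and f at those candidates.
  x = -4: f_y(-4, y) = 10*y + 20; vanishes at y ∈ {-2}. (-4, -2): f_x = -20 ≠ 0.
  x = -3: f_y(-3, y) = 6*y + 12; vanishes at y ∈ {-2}. (-3, -2): f_x = -4 ≠ 0.
  x = -2: f_y(-2, y) = 2*y + 4; vanishes at y ∈ {-2}. (-2, -2): f_x = 0, f = 0 — SINGULAR.
  x = -1: f_y(-1, y) = -2*y - 4; vanishes at y ∈ {-2}. (-1, -2): f_x = -8 ≠ 0.
  x = 0: f_y(0, y) = -6*y - 12; vanishes at y ∈ {-2}. (0, -2): f_x = -28 ≠ 0.
  x = 1: f_y(1, y) = -10*y - 20; vanishes at y ∈ {-2}. (1, -2): f_x = -60 ≠ 0.
  x = 2: f_y(2, y) = -14*y - 28; vanishes at y ∈ {-2}. (2, -2): f_x = -104 ≠ 0.
  x = 3: f_y(3, y) = -18*y - 36; vanishes at y ∈ {-2}. (3, -2): f_x = -160 ≠ 0.
  x = 4: f_y(4, y) = -22*y - 44; vanishes at y ∈ {-2}. (4, -2): f_x = -228 ≠ 0.
Only singular point on the grid: (-2, -2).
Classify: substitute x = -2 + u, y = -2 + v and expand: f = -2*u**3 - u**2 - 2*u*v**2 + v**2.
No constant or linear terms (consistent with a singular point). Quadratic part: -u**2 + v**2. Cubic part: -2*u**3 - 2*u*v**2.
The quadratic part v**2 - u**2 = (v − u)(v + u) splits into two distinct linear factors, so there are two distinct tangent lines y − -2 = ±(x − -2) — this is a node (ordinary double point).
Classification: node.


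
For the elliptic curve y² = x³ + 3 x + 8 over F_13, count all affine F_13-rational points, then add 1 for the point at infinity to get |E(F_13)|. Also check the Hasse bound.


Affine points = {(1, 5), (1, 8), (2, 3), (2, 10), (9, 6), (9, 7), (12, 2), (12, 11)}; affine count = 8; |E(F_13)| = 9.

Discriminant check: Δ ∝ 4a³ + 27b² = 4·3³ + 27·8² = 4·27 + 27·64 ≡ 3 (mod 13). Nonzero ⇒ E is nonsingular.
For each x ∈ F_13, compute rhs = x³ + 3·x + 8 mod 13, then count y ∈ F_13 with y² ≡ rhs.
  x = 0: rhs = 8, matching y values: none (0 points).
  x = 1: rhs = 12, matching y values: 5, 8 (2 points).
  x = 2: rhs = 9, matching y values: 3, 10 (2 points).
  x = 3: rhs = 5, matching y values: none (0 points).
  x = 4: rhs = 6, matching y values: none (0 points).
  x = 5: rhs = 5, matching y values: none (0 points).
  x = 6: rhs = 8, matching y values: none (0 points).
  x = 7: rhs = 8, matching y values: none (0 points).
  x = 8: rhs = 11, matching y values: none (0 points).
  x = 9: rhs = 10, matching y values: 6, 7 (2 points).
  x = 10: rhs = 11, matching y values: none (0 points).
  x = 11: rhs = 7, matching y values: none (0 points).
  x = 12: rhs = 4, matching y values: 2, 11 (2 points).
Total affine count: 8.
Full point count |E(F_13)| = 8 + 1 = 9.
Hasse bound: |9 − (13+1)| = |-5| = 5 ≤ 2√13 ≈ 7.2111 ✓.


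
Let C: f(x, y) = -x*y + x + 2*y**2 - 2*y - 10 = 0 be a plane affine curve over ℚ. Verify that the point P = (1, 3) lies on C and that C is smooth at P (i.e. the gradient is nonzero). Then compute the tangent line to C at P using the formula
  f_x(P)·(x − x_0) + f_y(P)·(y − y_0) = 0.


Tangent line at P: -2*x + 9*y - 25 = 0.

Step 1: f(1, 3) = 0, so P lies on C.
Step 2: partial derivatives
  f_x(x, y) = 1 - y, f_y(x, y) = -x + 4*y - 2.
  f_x(P) = -2, f_y(P) = 9 (gradient nonzero, so P is smooth).
Step 3: tangent line at P: -2·(x − 1) + 9·(y − 3) = 0.
Expanding: -2*x + 9*y - 25 = 0.


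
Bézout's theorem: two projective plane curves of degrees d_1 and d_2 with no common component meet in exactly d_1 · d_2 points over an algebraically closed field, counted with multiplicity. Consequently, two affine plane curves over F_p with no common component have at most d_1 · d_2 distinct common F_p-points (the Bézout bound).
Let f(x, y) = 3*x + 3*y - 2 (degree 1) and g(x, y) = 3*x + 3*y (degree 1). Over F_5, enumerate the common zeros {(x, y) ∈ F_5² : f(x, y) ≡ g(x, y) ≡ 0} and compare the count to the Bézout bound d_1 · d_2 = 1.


Common zeros: ∅; count = 0; Bézout bound = 1.

deg(f) = 1, deg(g) = 1, so Bézout bound = 1.
Scan x ∈ F_5. For each x, list the y ∈ F_5 with f(x, y) ≡ 0 and those with g(x, y) ≡ 0 (mod 5); the common zeros in that column are the intersection.
  x = 0: f ≡ 0 at y ∈ {4}; g ≡ 0 at y ∈ {0}; common: ∅.
  x = 1: f ≡ 0 at y ∈ {3}; g ≡ 0 at y ∈ {4}; common: ∅.
  x = 2: f ≡ 0 at y ∈ {2}; g ≡ 0 at y ∈ {3}; common: ∅.
  x = 3: f ≡ 0 at y ∈ {1}; g ≡ 0 at y ∈ {2}; common: ∅.
  x = 4: f ≡ 0 at y ∈ {0}; g ≡ 0 at y ∈ {1}; common: ∅.
Collecting: common zeros = ∅, so the count is 0.
Comparison with the Bézout bound: 0 ≤ 1 = deg(f)·deg(g), as expected for curves with no common component (the affine F_5-count falls short of the bound because intersections may lie at infinity, over extension fields, or carry multiplicity).


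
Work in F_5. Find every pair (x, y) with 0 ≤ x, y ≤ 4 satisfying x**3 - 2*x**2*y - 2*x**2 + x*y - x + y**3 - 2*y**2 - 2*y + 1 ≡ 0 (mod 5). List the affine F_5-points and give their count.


Affine F_5-points: {(0, 4), (1, 1), (2, 1), (3, 3)}; count = 4.

For each of the 25 pairs (x, y) ∈ F_5², evaluate f(x, y) mod 5. Record the zeros.
  x = 0: [0↦1, 1↦3, 2↦2, 3↦4, 4↦0]  zeros at y ∈ {4}
  x = 1: [0↦4, 1↦0, 2↦3, 3↦4, 4↦4]  zeros at y ∈ {1}
  x = 2: [0↦4, 1↦0, 2↦3, 3↦4, 4↦4]  zeros at y ∈ {1}
  x = 3: [0↦2, 1↦4, 2↦3, 3↦0, 4↦1]  zeros at y ∈ {3}
  x = 4: [0↦4, 1↦3, 2↦4, 3↦3, 4↦1]  zeros at y ∈ ∅
Collecting zeros: affine points = {(0, 4), (1, 1), (2, 1), (3, 3)}.
Total count |C(F_5)_aff| = 4.


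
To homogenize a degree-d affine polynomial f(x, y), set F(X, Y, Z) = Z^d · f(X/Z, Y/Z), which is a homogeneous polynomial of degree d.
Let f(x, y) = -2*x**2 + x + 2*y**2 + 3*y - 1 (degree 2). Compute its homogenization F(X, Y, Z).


F(X, Y, Z) = -2*X**2 + X*Z + 2*Y**2 + 3*Y*Z - Z**2

deg(f) = 2.
Substitute x = X/Z, y = Y/Z into f, then multiply by Z^2.
  monomial -2·x^2·y^0 ↦ -2·X^2·Y^0·Z^0.
  monomial 1·x^1·y^0 ↦ 1·X^1·Y^0·Z^1.
  monomial 2·x^0·y^2 ↦ 2·X^0·Y^2·Z^0.
  monomial 3·x^0·y^1 ↦ 3·X^0·Y^1·Z^1.
  monomial -1·x^0·y^0 ↦ -1·X^0·Y^0·Z^2.
Collecting: F(X, Y, Z) = -2*X**2 + X*Z + 2*Y**2 + 3*Y*Z - Z**2.


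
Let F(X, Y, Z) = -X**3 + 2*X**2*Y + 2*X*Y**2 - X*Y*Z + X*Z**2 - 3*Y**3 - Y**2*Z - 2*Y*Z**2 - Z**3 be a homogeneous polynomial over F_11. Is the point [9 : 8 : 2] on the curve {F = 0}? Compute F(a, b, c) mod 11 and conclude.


F(9,8,2) ≡ 7 (mod 11); P is NOT on the curve.

Evaluate F(9, 8, 2) term-by-term (mod 11).
  -X**3 ↦ -1·729·1·1 = -729
  2*X**2*Y ↦ 2·81·8·1 = 1296
  2*X*Y**2 ↦ 2·9·64·1 = 1152
  -X*Y*Z ↦ -1·9·8·2 = -144
  X*Z**2 ↦ 1·9·1·4 = 36
  -3*Y**3 ↦ -3·1·512·1 = -1536
  -Y**2*Z ↦ -1·1·64·2 = -128
  -2*Y*Z**2 ↦ -2·1·8·4 = -64
  -Z**3 ↦ -1·1·1·8 = -8
Sum: F(9, 8, 2) = (-729) + (1296) + (1152) + (-144) + (36) + (-1536) + (-128) + (-64) + (-8) = -125.
Reducing mod 11: -125 ≡ 7 (mod 11).
Since F(a, b, c) ≡ 7 ≠ 0 (mod 11), P does NOT lie on the curve.


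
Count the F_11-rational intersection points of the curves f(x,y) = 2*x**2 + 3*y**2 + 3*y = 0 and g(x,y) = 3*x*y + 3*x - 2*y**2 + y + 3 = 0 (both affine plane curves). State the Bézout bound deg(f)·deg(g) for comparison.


Common zeros: {(0, 10)}; count = 1; Bézout bound = 4.

deg(f) = 2, deg(g) = 2, so Bézout bound = 4.
Scan x ∈ F_11. For each x, list the y ∈ F_11 with f(x, y) ≡ 0 and those with g(x, y) ≡ 0 (mod 11); the common zeros in that column are the intersection.
  x = 0: f ≡ 0 at y ∈ {0, 10}; g ≡ 0 at y ∈ {7, 10}; common: {10}.
  x = 1: f ≡ 0 at y ∈ ∅; g ≡ 0 at y ∈ {3, 10}; common: ∅.
  x = 2: f ≡ 0 at y ∈ {3, 7}; g ≡ 0 at y ∈ {10}; common: ∅.
  x = 3: f ≡ 0 at y ∈ ∅; g ≡ 0 at y ∈ {6, 10}; common: ∅.
  x = 4: f ≡ 0 at y ∈ ∅; g ≡ 0 at y ∈ {2, 10}; common: ∅.
  x = 5: f ≡ 0 at y ∈ {4, 6}; g ≡ 0 at y ∈ {9, 10}; common: ∅.
  x = 6: f ≡ 0 at y ∈ {4, 6}; g ≡ 0 at y ∈ {5, 10}; common: ∅.
  x = 7: f ≡ 0 at y ∈ ∅; g ≡ 0 at y ∈ {1, 10}; common: ∅.
  x = 8: f ≡ 0 at y ∈ ∅; g ≡ 0 at y ∈ {8, 10}; common: ∅.
  x = 9: f ≡ 0 at y ∈ {3, 7}; g ≡ 0 at y ∈ {4, 10}; common: ∅.
  x = 10: f ≡ 0 at y ∈ ∅; g ≡ 0 at y ∈ {0, 10}; common: ∅.
Collecting: common zeros = {(0, 10)}, so the count is 1.
Comparison with the Bézout bound: 1 ≤ 4 = deg(f)·deg(g), as expected for curves with no common component (the affine F_11-count falls short of the bound because intersections may lie at infinity, over extension fields, or carry multiplicity).


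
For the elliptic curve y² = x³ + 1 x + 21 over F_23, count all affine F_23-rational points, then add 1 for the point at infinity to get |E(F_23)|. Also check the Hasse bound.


Affine points = {(1, 0), (2, 10), (2, 13), (5, 6), (5, 17), (6, 6), (6, 17), (7, 7), (7, 16), (8, 9), (8, 14), (9, 0), (11, 11), (11, 12), (12, 6), (12, 17), (13, 0), (16, 4), (16, 19), (17, 11), (17, 12), (18, 11), (18, 12)}; affine count = 23; |E(F_23)| = 24.

Discriminant check: Δ ∝ 4a³ + 27b² = 4·1³ + 27·21² = 4·1 + 27·441 ≡ 20 (mod 23). Nonzero ⇒ E is nonsingular.
For each x ∈ F_23, compute rhs = x³ + 1·x + 21 mod 23, then count y ∈ F_23 with y² ≡ rhs.
  x = 0: rhs = 21, matching y values: none (0 points).
  x = 1: rhs = 0, matching y values: 0 (1 points).
  x = 2: rhs = 8, matching y values: 10, 13 (2 points).
  x = 3: rhs = 5, matching y values: none (0 points).
  x = 4: rhs = 20, matching y values: none (0 points).
  x = 5: rhs = 13, matching y values: 6, 17 (2 points).
  x = 6: rhs = 13, matching y values: 6, 17 (2 points).
  x = 7: rhs = 3, matching y values: 7, 16 (2 points).
  x = 8: rhs = 12, matching y values: 9, 14 (2 points).
  x = 9: rhs = 0, matching y values: 0 (1 points).
  x = 10: rhs = 19, matching y values: none (0 points).
  x = 11: rhs = 6, matching y values: 11, 12 (2 points).
  x = 12: rhs = 13, matching y values: 6, 17 (2 points).
  x = 13: rhs = 0, matching y values: 0 (1 points).
  x = 14: rhs = 19, matching y values: none (0 points).
  x = 15: rhs = 7, matching y values: none (0 points).
  x = 16: rhs = 16, matching y values: 4, 19 (2 points).
  x = 17: rhs = 6, matching y values: 11, 12 (2 points).
  x = 18: rhs = 6, matching y values: 11, 12 (2 points).
  x = 19: rhs = 22, matching y values: none (0 points).
  x = 20: rhs = 14, matching y values: none (0 points).
  x = 21: rhs = 11, matching y values: none (0 points).
  x = 22: rhs = 19, matching y values: none (0 points).
Total affine count: 23.
Full point count |E(F_23)| = 23 + 1 = 24.
Hasse bound: |24 − (23+1)| = |0| = 0 ≤ 2√23 ≈ 9.5917 ✓.


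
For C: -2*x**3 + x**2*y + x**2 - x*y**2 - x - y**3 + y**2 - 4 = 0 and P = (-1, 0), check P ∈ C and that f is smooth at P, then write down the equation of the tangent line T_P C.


Tangent line at P: -9*x + y - 9 = 0.

Step 1: f(-1, 0) = 0, so P lies on C.
Step 2: partial derivatives
  f_x(x, y) = -6*x**2 + 2*x*y + 2*x - y**2 - 1, f_y(x, y) = x**2 - 2*x*y - 3*y**2 + 2*y.
  f_x(P) = -9, f_y(P) = 1 (gradient nonzero, so P is smooth).
Step 3: tangent line at P: -9·(x − -1) + 1·(y − 0) = 0.
Expanding: -9*x + y - 9 = 0.


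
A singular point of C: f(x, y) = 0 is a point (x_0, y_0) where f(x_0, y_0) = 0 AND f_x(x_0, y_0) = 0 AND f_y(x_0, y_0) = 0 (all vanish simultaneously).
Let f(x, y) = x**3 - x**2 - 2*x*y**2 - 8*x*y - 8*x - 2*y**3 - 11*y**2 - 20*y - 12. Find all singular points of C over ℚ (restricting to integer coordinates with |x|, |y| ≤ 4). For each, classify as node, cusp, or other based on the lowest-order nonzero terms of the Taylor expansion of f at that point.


Singular points: {(0, -2)}; classification: node.

Compute partial derivatives:
  f_x = 3*x**2 - 2*x - 2*y**2 - 8*y - 8.
  f_y = -4*x*y - 8*x - 6*y**2 - 22*y - 20.
Scan x_0 ∈ {−4, ..., 4}. For each x_0, f_y(x_0, y) is a polynomial in y; find its integer roots y ∈ {−4, ..., 4}, then test f_x and f at those candidates.
  x = -4: f_y(-4, y) = -6*y**2 - 6*y + 12; vanishes at y ∈ {-2, 1}. (-4, -2): f_x = 56 ≠ 0; (-4, 1): f_x = 38 ≠ 0.
  x = -3: f_y(-3, y) = -6*y**2 - 10*y + 4; vanishes at y ∈ {-2}. (-3, -2): f_x = 33 ≠ 0.
  x = -2: f_y(-2, y) = -6*y**2 - 14*y - 4; vanishes at y ∈ {-2}. (-2, -2): f_x = 16 ≠ 0.
  x = -1: f_y(-1, y) = -6*y**2 - 18*y - 12; vanishes at y ∈ {-2, -1}. (-1, -2): f_x = 5 ≠ 0; (-1, -1): f_x = 3 ≠ 0.
  x = 0: f_y(0, y) = -6*y**2 - 22*y - 20; vanishes at y ∈ {-2}. (0, -2): f_x = 0, f = 0 — SINGULAR.
  x = 1: f_y(1, y) = -6*y**2 - 26*y - 28; vanishes at y ∈ {-2}. (1, -2): f_x = 1 ≠ 0.
  x = 2: f_y(2, y) = -6*y**2 - 30*y - 36; vanishes at y ∈ {-3, -2}. (2, -3): f_x = 6 ≠ 0; (2, -2): f_x = 8 ≠ 0.
  x = 3: f_y(3, y) = -6*y**2 - 34*y - 44; vanishes at y ∈ {-2}. (3, -2): f_x = 21 ≠ 0.
  x = 4: f_y(4, y) = -6*y**2 - 38*y - 52; vanishes at y ∈ {-2}. (4, -2): f_x = 40 ≠ 0.
Only singular point on the grid: (0, -2).
Classify: substitute x = 0 + u, y = -2 + v and expand: f = u**3 - u**2 - 2*u*v**2 - 2*v**3 + v**2.
No constant or linear terms (consistent with a singular point). Quadratic part: -u**2 + v**2. Cubic part: u**3 - 2*u*v**2 - 2*v**3.
The quadratic part v**2 - u**2 = (v − u)(v + u) splits into two distinct linear factors, so there are two distinct tangent lines y − -2 = ±(x − 0) — this is a node (ordinary double point).
Classification: node.


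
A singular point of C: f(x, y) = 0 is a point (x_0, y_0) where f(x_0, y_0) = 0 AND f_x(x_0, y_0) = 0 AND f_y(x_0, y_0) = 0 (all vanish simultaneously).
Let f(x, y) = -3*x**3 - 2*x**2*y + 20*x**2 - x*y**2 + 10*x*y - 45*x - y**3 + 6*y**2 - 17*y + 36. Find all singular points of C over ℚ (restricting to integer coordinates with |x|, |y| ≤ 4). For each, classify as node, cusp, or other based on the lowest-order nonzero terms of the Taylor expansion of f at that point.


Singular points: {(2, 1)}; classification: cusp.

Compute partial derivatives:
  f_x = -9*x**2 - 4*x*y + 40*x - y**2 + 10*y - 45.
  f_y = -2*x**2 - 2*x*y + 10*x - 3*y**2 + 12*y - 17.
Scan x_0 ∈ {−4, ..., 4}. For each x_0, f_y(x_0, y) is a polynomial in y; find its integer roots y ∈ {−4, ..., 4}, then test f_x and f at those candidates.
  x = -4: f_y(-4, y) = -3*y**2 + 20*y - 89; no integer root y with |y| ≤ 4.
  x = -3: f_y(-3, y) = -3*y**2 + 18*y - 65; no integer root y with |y| ≤ 4.
  x = -2: f_y(-2, y) = -3*y**2 + 16*y - 45; no integer root y with |y| ≤ 4.
  x = -1: f_y(-1, y) = -3*y**2 + 14*y - 29; no integer root y with |y| ≤ 4.
  x = 0: f_y(0, y) = -3*y**2 + 12*y - 17; no integer root y with |y| ≤ 4.
  x = 1: f_y(1, y) = -3*y**2 + 10*y - 9; no integer root y with |y| ≤ 4.
  x = 2: f_y(2, y) = -3*y**2 + 8*y - 5; vanishes at y ∈ {1}. (2, 1): f_x = 0, f = 0 — SINGULAR.
  x = 3: f_y(3, y) = -3*y**2 + 6*y - 5; no integer root y with |y| ≤ 4.
  x = 4: f_y(4, y) = -3*y**2 + 4*y - 9; no integer root y with |y| ≤ 4.
Only singular point on the grid: (2, 1).
Classify: substitute x = 2 + u, y = 1 + v and expand: f = -3*u**3 - 2*u**2*v - u*v**2 - v**3 + v**2.
No constant or linear terms (consistent with a singular point). Quadratic part: v**2. Cubic part: -3*u**3 - 2*u**2*v - u*v**2 - v**3.
The quadratic part v**2 is a perfect square, so there is a single (double) tangent line v = 0, i.e. y = 1. Restricting the cubic part to that line (v = 0) leaves -3*u**3 ≠ 0, so f is not divisible by v and the branch is v² ≈ 3*u**3 to lowest order — this is a cusp.
Classification: cusp.


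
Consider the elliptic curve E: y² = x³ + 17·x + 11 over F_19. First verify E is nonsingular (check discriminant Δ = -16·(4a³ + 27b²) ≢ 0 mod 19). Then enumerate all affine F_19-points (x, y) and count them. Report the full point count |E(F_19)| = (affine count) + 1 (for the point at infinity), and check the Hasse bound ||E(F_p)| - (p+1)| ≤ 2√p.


Affine points = {(0, 7), (0, 12), (6, 5), (6, 14), (7, 6), (7, 13), (9, 0), (11, 3), (11, 16), (12, 9), (12, 10), (13, 4), (13, 15), (16, 3), (16, 16), (17, 8), (17, 11)}; affine count = 17; |E(F_19)| = 18.

Discriminant check: Δ ∝ 4a³ + 27b² = 4·17³ + 27·11² = 4·4913 + 27·121 ≡ 5 (mod 19). Nonzero ⇒ E is nonsingular.
For each x ∈ F_19, compute rhs = x³ + 17·x + 11 mod 19, then count y ∈ F_19 with y² ≡ rhs.
  x = 0: rhs = 11, matching y values: 7, 12 (2 points).
  x = 1: rhs = 10, matching y values: none (0 points).
  x = 2: rhs = 15, matching y values: none (0 points).
  x = 3: rhs = 13, matching y values: none (0 points).
  x = 4: rhs = 10, matching y values: none (0 points).
  x = 5: rhs = 12, matching y values: none (0 points).
  x = 6: rhs = 6, matching y values: 5, 14 (2 points).
  x = 7: rhs = 17, matching y values: 6, 13 (2 points).
  x = 8: rhs = 13, matching y values: none (0 points).
  x = 9: rhs = 0, matching y values: 0 (1 points).
  x = 10: rhs = 3, matching y values: none (0 points).
  x = 11: rhs = 9, matching y values: 3, 16 (2 points).
  x = 12: rhs = 5, matching y values: 9, 10 (2 points).
  x = 13: rhs = 16, matching y values: 4, 15 (2 points).
  x = 14: rhs = 10, matching y values: none (0 points).
  x = 15: rhs = 12, matching y values: none (0 points).
  x = 16: rhs = 9, matching y values: 3, 16 (2 points).
  x = 17: rhs = 7, matching y values: 8, 11 (2 points).
  x = 18: rhs = 12, matching y values: none (0 points).
Total affine count: 17.
Full point count |E(F_19)| = 17 + 1 = 18.
Hasse bound: |18 − (19+1)| = |-2| = 2 ≤ 2√19 ≈ 8.7178 ✓.


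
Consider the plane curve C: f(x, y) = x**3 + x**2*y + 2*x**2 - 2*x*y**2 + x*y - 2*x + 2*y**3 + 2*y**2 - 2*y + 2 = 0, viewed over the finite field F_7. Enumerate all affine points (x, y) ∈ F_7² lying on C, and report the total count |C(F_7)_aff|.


Affine F_7-points: {(0, 4), (2, 0), (2, 4), (3, 1), (4, 5), (5, 1), (5, 5), (6, 4)}; count = 8.

For each of the 49 pairs (x, y) ∈ F_7², evaluate f(x, y) mod 7. Record the zeros.
  x = 0: [0↦2, 1↦4, 2↦1, 3↦5, 4↦0, 5↦5, 6↦4]  zeros at y ∈ {4}
  x = 1: [0↦3, 1↦5, 2↦5, 3↦1, 4↦5, 5↦1, 6↦1]  zeros at y ∈ ∅
  x = 2: [0↦0, 1↦4, 2↦2, 3↦6, 4↦0, 5↦3, 6↦6]  zeros at y ∈ {0, 4}
  x = 3: [0↦6, 1↦0, 2↦5, 3↦5, 4↦5, 5↦3, 6↦4]  zeros at y ∈ {1}
  x = 4: [0↦6, 1↦6, 2↦6, 3↦4, 4↦5, 5↦0, 6↦1]  zeros at y ∈ {5}
  x = 5: [0↦6, 1↦0, 2↦4, 3↦2, 4↦6, 5↦0, 6↦3]  zeros at y ∈ {1, 5}
  x = 6: [0↦5, 1↦2, 2↦5, 3↦5, 4↦0, 5↦2, 6↦2]  zeros at y ∈ {4}
Collecting zeros: affine points = {(0, 4), (2, 0), (2, 4), (3, 1), (4, 5), (5, 1), (5, 5), (6, 4)}.
Total count |C(F_7)_aff| = 8.


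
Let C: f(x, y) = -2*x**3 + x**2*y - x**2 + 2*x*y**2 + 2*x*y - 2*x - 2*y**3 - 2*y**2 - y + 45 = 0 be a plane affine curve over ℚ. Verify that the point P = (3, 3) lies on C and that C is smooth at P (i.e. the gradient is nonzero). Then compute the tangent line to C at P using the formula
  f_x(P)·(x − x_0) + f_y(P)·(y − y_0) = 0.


Tangent line at P: -20*x - 16*y + 108 = 0.

Step 1: f(3, 3) = 0, so P lies on C.
Step 2: partial derivatives
  f_x(x, y) = -6*x**2 + 2*x*y - 2*x + 2*y**2 + 2*y - 2, f_y(x, y) = x**2 + 4*x*y + 2*x - 6*y**2 - 4*y - 1.
  f_x(P) = -20, f_y(P) = -16 (gradient nonzero, so P is smooth).
Step 3: tangent line at P: -20·(x − 3) + -16·(y − 3) = 0.
Expanding: -20*x - 16*y + 108 = 0.


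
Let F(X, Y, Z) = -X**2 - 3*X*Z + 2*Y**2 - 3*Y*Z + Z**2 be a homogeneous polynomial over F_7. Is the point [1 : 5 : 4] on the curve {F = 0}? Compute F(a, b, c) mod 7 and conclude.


F(1,5,4) ≡ 0 (mod 7); P is on the curve.

Evaluate F(1, 5, 4) term-by-term (mod 7).
  -X**2 ↦ -1·1·1·1 = -1
  -3*X*Z ↦ -3·1·1·4 = -12
  2*Y**2 ↦ 2·1·25·1 = 50
  -3*Y*Z ↦ -3·1·5·4 = -60
  Z**2 ↦ 1·1·1·16 = 16
Sum: F(1, 5, 4) = (-1) + (-12) + (50) + (-60) + (16) = -7.
Reducing mod 7: -7 ≡ 0 (mod 7).
Since F(a, b, c) ≡ 0 (mod 7), P lies on the curve.


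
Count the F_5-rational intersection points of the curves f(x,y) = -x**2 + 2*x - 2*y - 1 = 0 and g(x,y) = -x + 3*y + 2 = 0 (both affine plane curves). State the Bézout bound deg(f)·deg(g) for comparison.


Common zeros: ∅; count = 0; Bézout bound = 2.

deg(f) = 2, deg(g) = 1, so Bézout bound = 2.
Scan x ∈ F_5. For each x, list the y ∈ F_5 with f(x, y) ≡ 0 and those with g(x, y) ≡ 0 (mod 5); the common zeros in that column are the intersection.
  x = 0: f ≡ 0 at y ∈ {2}; g ≡ 0 at y ∈ {1}; common: ∅.
  x = 1: f ≡ 0 at y ∈ {0}; g ≡ 0 at y ∈ {3}; common: ∅.
  x = 2: f ≡ 0 at y ∈ {2}; g ≡ 0 at y ∈ {0}; common: ∅.
  x = 3: f ≡ 0 at y ∈ {3}; g ≡ 0 at y ∈ {2}; common: ∅.
  x = 4: f ≡ 0 at y ∈ {3}; g ≡ 0 at y ∈ {4}; common: ∅.
Collecting: common zeros = ∅, so the count is 0.
Comparison with the Bézout bound: 0 ≤ 2 = deg(f)·deg(g), as expected for curves with no common component (the affine F_5-count falls short of the bound because intersections may lie at infinity, over extension fields, or carry multiplicity).


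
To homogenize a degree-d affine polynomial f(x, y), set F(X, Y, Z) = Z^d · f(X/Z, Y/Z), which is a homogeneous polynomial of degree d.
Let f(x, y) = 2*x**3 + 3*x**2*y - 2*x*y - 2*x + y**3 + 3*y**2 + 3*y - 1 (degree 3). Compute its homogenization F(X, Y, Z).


F(X, Y, Z) = 2*X**3 + 3*X**2*Y - 2*X*Y*Z - 2*X*Z**2 + Y**3 + 3*Y**2*Z + 3*Y*Z**2 - Z**3

deg(f) = 3.
Substitute x = X/Z, y = Y/Z into f, then multiply by Z^3.
  monomial 2·x^3·y^0 ↦ 2·X^3·Y^0·Z^0.
  monomial 3·x^2·y^1 ↦ 3·X^2·Y^1·Z^0.
  monomial -2·x^1·y^1 ↦ -2·X^1·Y^1·Z^1.
  monomial -2·x^1·y^0 ↦ -2·X^1·Y^0·Z^2.
  monomial 1·x^0·y^3 ↦ 1·X^0·Y^3·Z^0.
  monomial 3·x^0·y^2 ↦ 3·X^0·Y^2·Z^1.
  monomial 3·x^0·y^1 ↦ 3·X^0·Y^1·Z^2.
  monomial -1·x^0·y^0 ↦ -1·X^0·Y^0·Z^3.
Collecting: F(X, Y, Z) = 2*X**3 + 3*X**2*Y - 2*X*Y*Z - 2*X*Z**2 + Y**3 + 3*Y**2*Z + 3*Y*Z**2 - Z**3.


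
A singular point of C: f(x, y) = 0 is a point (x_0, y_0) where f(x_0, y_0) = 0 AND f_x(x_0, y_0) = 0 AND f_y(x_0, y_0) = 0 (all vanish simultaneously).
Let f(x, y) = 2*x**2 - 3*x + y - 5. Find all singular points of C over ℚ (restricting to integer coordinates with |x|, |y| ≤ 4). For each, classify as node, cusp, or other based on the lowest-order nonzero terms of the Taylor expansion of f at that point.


No singular points in the scanned grid; C is smooth there.

Compute partial derivatives:
  f_x = 4*x - 3.
  f_y = 1.
f_y = 1 is a nonzero constant, so f_y never vanishes: no point (x, y) can satisfy f = f_x = f_y = 0. In particular no (x, y) ∈ {−4, ..., 4}² is singular; the curve is smooth.


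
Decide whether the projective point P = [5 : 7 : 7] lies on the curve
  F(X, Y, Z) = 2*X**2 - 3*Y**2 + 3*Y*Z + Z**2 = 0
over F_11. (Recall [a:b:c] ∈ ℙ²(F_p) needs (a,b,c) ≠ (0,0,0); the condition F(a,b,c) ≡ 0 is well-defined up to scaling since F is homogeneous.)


F(5,7,7) ≡ 0 (mod 11); P is on the curve.

Evaluate F(5, 7, 7) term-by-term (mod 11).
  2*X**2 ↦ 2·25·1·1 = 50
  -3*Y**2 ↦ -3·1·49·1 = -147
  3*Y*Z ↦ 3·1·7·7 = 147
  Z**2 ↦ 1·1·1·49 = 49
Sum: F(5, 7, 7) = (50) + (-147) + (147) + (49) = 99.
Reducing mod 11: 99 ≡ 0 (mod 11).
Since F(a, b, c) ≡ 0 (mod 11), P lies on the curve.


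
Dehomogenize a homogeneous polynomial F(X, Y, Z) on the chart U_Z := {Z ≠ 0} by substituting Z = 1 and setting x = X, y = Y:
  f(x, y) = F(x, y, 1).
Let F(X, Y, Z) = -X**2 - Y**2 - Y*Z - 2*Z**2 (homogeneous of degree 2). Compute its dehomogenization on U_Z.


f(x, y) = -x**2 - y**2 - y - 2

On U_Z we set Z = 1. Each monomial c·X^i·Y^j·Z^k in F becomes c·x^i·y^j·1^k = c·x^i·y^j.
Substituting Z = 1: F(X, Y, 1) = -x**2 - y**2 - y - 2.
Note: deg(f) ≤ deg(F) = 2; strict inequality happens when F is divisible by Z (lost terms).


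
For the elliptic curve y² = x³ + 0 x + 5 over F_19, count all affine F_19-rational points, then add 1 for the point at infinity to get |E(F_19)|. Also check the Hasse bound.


Affine points = {(0, 9), (0, 10), (1, 5), (1, 14), (5, 4), (5, 15), (7, 5), (7, 14), (8, 2), (8, 17), (10, 6), (10, 13), (11, 5), (11, 14), (12, 2), (12, 17), (13, 6), (13, 13), (15, 6), (15, 13), (16, 4), (16, 15), (17, 4), (17, 15), (18, 2), (18, 17)}; affine count = 26; |E(F_19)| = 27.

Discriminant check: Δ ∝ 4a³ + 27b² = 4·0³ + 27·5² = 4·0 + 27·25 ≡ 10 (mod 19). Nonzero ⇒ E is nonsingular.
For each x ∈ F_19, compute rhs = x³ + 0·x + 5 mod 19, then count y ∈ F_19 with y² ≡ rhs.
  x = 0: rhs = 5, matching y values: 9, 10 (2 points).
  x = 1: rhs = 6, matching y values: 5, 14 (2 points).
  x = 2: rhs = 13, matching y values: none (0 points).
  x = 3: rhs = 13, matching y values: none (0 points).
  x = 4: rhs = 12, matching y values: none (0 points).
  x = 5: rhs = 16, matching y values: 4, 15 (2 points).
  x = 6: rhs = 12, matching y values: none (0 points).
  x = 7: rhs = 6, matching y values: 5, 14 (2 points).
  x = 8: rhs = 4, matching y values: 2, 17 (2 points).
  x = 9: rhs = 12, matching y values: none (0 points).
  x = 10: rhs = 17, matching y values: 6, 13 (2 points).
  x = 11: rhs = 6, matching y values: 5, 14 (2 points).
  x = 12: rhs = 4, matching y values: 2, 17 (2 points).
  x = 13: rhs = 17, matching y values: 6, 13 (2 points).
  x = 14: rhs = 13, matching y values: none (0 points).
  x = 15: rhs = 17, matching y values: 6, 13 (2 points).
  x = 16: rhs = 16, matching y values: 4, 15 (2 points).
  x = 17: rhs = 16, matching y values: 4, 15 (2 points).
  x = 18: rhs = 4, matching y values: 2, 17 (2 points).
Total affine count: 26.
Full point count |E(F_19)| = 26 + 1 = 27.
Hasse bound: |27 − (19+1)| = |7| = 7 ≤ 2√19 ≈ 8.7178 ✓.


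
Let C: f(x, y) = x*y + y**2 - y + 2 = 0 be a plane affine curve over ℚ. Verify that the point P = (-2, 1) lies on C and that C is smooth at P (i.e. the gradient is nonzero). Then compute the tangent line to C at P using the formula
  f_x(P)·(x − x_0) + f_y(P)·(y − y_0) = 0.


Tangent line at P: x - y + 3 = 0.

Step 1: f(-2, 1) = 0, so P lies on C.
Step 2: partial derivatives
  f_x(x, y) = y, f_y(x, y) = x + 2*y - 1.
  f_x(P) = 1, f_y(P) = -1 (gradient nonzero, so P is smooth).
Step 3: tangent line at P: 1·(x − -2) + -1·(y − 1) = 0.
Expanding: x - y + 3 = 0.


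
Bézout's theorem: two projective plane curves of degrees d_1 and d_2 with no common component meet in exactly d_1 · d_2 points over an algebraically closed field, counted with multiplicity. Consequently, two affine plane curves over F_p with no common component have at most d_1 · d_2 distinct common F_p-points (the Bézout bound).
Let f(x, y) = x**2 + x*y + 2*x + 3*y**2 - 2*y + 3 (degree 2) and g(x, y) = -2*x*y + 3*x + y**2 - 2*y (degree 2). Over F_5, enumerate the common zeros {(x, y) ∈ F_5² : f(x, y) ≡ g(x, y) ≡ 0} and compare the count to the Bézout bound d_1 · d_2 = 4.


Common zeros: {(1, 3)}; count = 1; Bézout bound = 4.

deg(f) = 2, deg(g) = 2, so Bézout bound = 4.
Scan x ∈ F_5. For each x, list the y ∈ F_5 with f(x, y) ≡ 0 and those with g(x, y) ≡ 0 (mod 5); the common zeros in that column are the intersection.
  x = 0: f ≡ 0 at y ∈ ∅; g ≡ 0 at y ∈ {0, 2}; common: ∅.
  x = 1: f ≡ 0 at y ∈ {3, 4}; g ≡ 0 at y ∈ {1, 3}; common: {3}.
  x = 2: f ≡ 0 at y ∈ ∅; g ≡ 0 at y ∈ ∅; common: ∅.
  x = 3: f ≡ 0 at y ∈ {4}; g ≡ 0 at y ∈ ∅; common: ∅.
  x = 4: f ≡ 0 at y ∈ {3}; g ≡ 0 at y ∈ ∅; common: ∅.
Collecting: common zeros = {(1, 3)}, so the count is 1.
Comparison with the Bézout bound: 1 ≤ 4 = deg(f)·deg(g), as expected for curves with no common component (the affine F_5-count falls short of the bound because intersections may lie at infinity, over extension fields, or carry multiplicity).


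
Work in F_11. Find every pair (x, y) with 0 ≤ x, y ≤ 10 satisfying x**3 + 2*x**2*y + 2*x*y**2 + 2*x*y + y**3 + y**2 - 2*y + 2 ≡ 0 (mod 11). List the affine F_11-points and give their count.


Affine F_11-points: {(0, 6), (3, 7), (4, 0), (6, 5), (7, 4), (8, 7), (9, 3), (9, 8)}; count = 8.

For each of the 121 pairs (x, y) ∈ F_11², evaluate f(x, y) mod 11. Record the zeros.
  x = 0: [0↦2, 1↦2, 2↦10, 3↦10, 4↦8, 5↦10, 6↦0, 7↦6, 8↦1, 9↦2, 10↦4]  zeros at y ∈ {6}
  x = 1: [0↦3, 1↦9, 2↦5, 3↦8, 4↦2, 5↦4, 6↦9, 7↦1, 8↦8, 9↦3, 10↦3]  zeros at y ∈ ∅
  x = 2: [0↦10, 1↦4, 2↦3, 3↦2, 4↦7, 5↦2, 6↦4, 7↦8, 8↦9, 9↦2, 10↦4]  zeros at y ∈ ∅
  x = 3: [0↦7, 1↦4, 2↦10, 3↦9, 4↦7, 5↦10, 6↦2, 7↦0, 8↦10, 9↦5, 10↦2]  zeros at y ∈ {7}
  x = 4: [0↦0, 1↦4, 2↦10, 3↦2, 4↦8, 5↦1, 6↦9, 7↦5, 8↦6, 9↦7, 10↦3]  zeros at y ∈ {0}
  x = 5: [0↦6, 1↦10, 2↦9, 3↦9, 4↦5, 5↦3, 6↦9, 7↦7, 8↦3, 9↦3, 10↦2]  zeros at y ∈ ∅
  x = 6: [0↦9, 1↦6, 2↦2, 3↦3, 4↦4, 5↦0, 6↦8, 7↦1, 8↦7, 9↦10, 10↦5]  zeros at y ∈ {5}
  x = 7: [0↦4, 1↦9, 2↦6, 3↦1, 4↦0, 5↦9, 6↦1, 7↦4, 8↦2, 9↦1, 10↦7]  zeros at y ∈ {4}
  x = 8: [0↦8, 1↦3, 2↦5, 3↦9, 4↦10, 5↦3, 6↦5, 7↦0, 8↦5, 9↦4, 10↦3]  zeros at y ∈ {7}
  x = 9: [0↦5, 1↦5, 2↦5, 3↦0, 4↦7, 5↦10, 6↦4, 7↦6, 8↦0, 9↦3, 10↦10]  zeros at y ∈ {3, 8}
  x = 10: [0↦1, 1↦10, 2↦1, 3↦2, 4↦8, 5↦3, 6↦4, 7↦6, 8↦4, 9↦4, 10↦1]  zeros at y ∈ ∅
Collecting zeros: affine points = {(0, 6), (3, 7), (4, 0), (6, 5), (7, 4), (8, 7), (9, 3), (9, 8)}.
Total count |C(F_11)_aff| = 8.


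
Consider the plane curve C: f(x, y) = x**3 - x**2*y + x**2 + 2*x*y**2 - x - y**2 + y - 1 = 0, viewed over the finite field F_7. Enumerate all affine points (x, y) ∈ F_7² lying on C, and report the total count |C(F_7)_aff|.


Affine F_7-points: {(0, 3), (0, 5), (1, 0), (4, 5), (6, 0)}; count = 5.

For each of the 49 pairs (x, y) ∈ F_7², evaluate f(x, y) mod 7. Record the zeros.
  x = 0: [0↦6, 1↦6, 2↦4, 3↦0, 4↦1, 5↦0, 6↦4]  zeros at y ∈ {3, 5}
  x = 1: [0↦0, 1↦1, 2↦4, 3↦2, 4↦2, 5↦4, 6↦1]  zeros at y ∈ {0}
  x = 2: [0↦2, 1↦2, 2↦1, 3↦6, 4↦3, 5↦6, 6↦1]  zeros at y ∈ ∅
  x = 3: [0↦4, 1↦1, 2↦1, 3↦4, 4↦3, 5↦5, 6↦3]  zeros at y ∈ ∅
  x = 4: [0↦5, 1↦4, 2↦3, 3↦2, 4↦1, 5↦0, 6↦6]  zeros at y ∈ {5}
  x = 5: [0↦4, 1↦3, 2↦6, 3↦6, 4↦3, 5↦4, 6↦2]  zeros at y ∈ ∅
  x = 6: [0↦0, 1↦4, 2↦2, 3↦1, 4↦1, 5↦2, 6↦4]  zeros at y ∈ {0}
Collecting zeros: affine points = {(0, 3), (0, 5), (1, 0), (4, 5), (6, 0)}.
Total count |C(F_7)_aff| = 5.


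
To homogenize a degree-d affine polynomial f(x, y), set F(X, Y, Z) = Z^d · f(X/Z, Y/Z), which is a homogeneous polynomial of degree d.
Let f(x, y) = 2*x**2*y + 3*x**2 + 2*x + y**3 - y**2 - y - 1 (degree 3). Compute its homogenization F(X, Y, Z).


F(X, Y, Z) = 2*X**2*Y + 3*X**2*Z + 2*X*Z**2 + Y**3 - Y**2*Z - Y*Z**2 - Z**3

deg(f) = 3.
Substitute x = X/Z, y = Y/Z into f, then multiply by Z^3.
  monomial 2·x^2·y^1 ↦ 2·X^2·Y^1·Z^0.
  monomial 3·x^2·y^0 ↦ 3·X^2·Y^0·Z^1.
  monomial 2·x^1·y^0 ↦ 2·X^1·Y^0·Z^2.
  monomial 1·x^0·y^3 ↦ 1·X^0·Y^3·Z^0.
  monomial -1·x^0·y^2 ↦ -1·X^0·Y^2·Z^1.
  monomial -1·x^0·y^1 ↦ -1·X^0·Y^1·Z^2.
  monomial -1·x^0·y^0 ↦ -1·X^0·Y^0·Z^3.
Collecting: F(X, Y, Z) = 2*X**2*Y + 3*X**2*Z + 2*X*Z**2 + Y**3 - Y**2*Z - Y*Z**2 - Z**3.
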